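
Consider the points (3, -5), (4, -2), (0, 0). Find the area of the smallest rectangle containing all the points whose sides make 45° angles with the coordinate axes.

In coordinates u = x + y, v = x − y the rectangle is axis-aligned; the map (x,y)→(u,v) scales areas by 2.
u-values: -2, 2, 0; range = 2 − (-2) = 4.
v-values: 8, 6, 0; range = 8 − 0 = 8.
Area = (4 × 8) / 2 = 16.

16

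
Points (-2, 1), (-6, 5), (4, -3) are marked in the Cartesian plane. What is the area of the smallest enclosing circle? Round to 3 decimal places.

128.805

Call the three points A, B, C in the order given.
Side lengths²: AB² = 32, AC² = 52, BC² = 164.
Since BC² = 164 ≥ 52 + 32 = 84, the angle opposite BC is not acute, so the smallest enclosing circle has BC as diameter.
Centre = midpoint of BC = (-1, 1), r² = 164/4 = 41.
Area = π·r² = π·41 ≈ 128.805.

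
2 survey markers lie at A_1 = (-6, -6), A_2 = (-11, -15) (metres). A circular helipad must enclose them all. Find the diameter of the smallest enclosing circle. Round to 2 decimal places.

The smallest circle enclosing two points has them as diameter endpoints.
Centre = midpoint = (-8.5, -10.5); r² = |A_1A_2|²/4 = 106/4 = 26.5.
Diameter = 2r = 2√(26.5) ≈ 10.30.

10.30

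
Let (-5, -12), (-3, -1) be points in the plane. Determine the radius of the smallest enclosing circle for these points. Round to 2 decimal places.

The smallest circle enclosing two points has them as diameter endpoints.
Centre = midpoint = (-4, -6.5); r² = |(-5, -12)−(-3, -1)|²/4 = 125/4 = 31.25.
r = √(31.25) ≈ 5.59.

5.59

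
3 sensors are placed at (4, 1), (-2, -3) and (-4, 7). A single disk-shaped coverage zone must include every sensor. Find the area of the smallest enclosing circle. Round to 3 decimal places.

91.856

Call the three points A, B, C in the order given.
Side lengths²: AB² = 52, AC² = 100, BC² = 104.
Since BC² = 104 < 100 + 52 = 152, the triangle is acute, so the smallest enclosing circle is the circumcircle.
Circumcentre = (-21/17, 40/17), r² = 8450/289.
Area = π·r² = π·8450/289 ≈ 91.856.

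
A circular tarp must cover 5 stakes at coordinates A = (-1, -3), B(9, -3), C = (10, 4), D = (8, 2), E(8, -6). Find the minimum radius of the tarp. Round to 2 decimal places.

6.57

A smallest enclosing disk is always determined by at most three of the input points on its boundary.
The minimum enclosing circle is determined by three boundary points: A, C, E.
Their circumcentre is (4.9375, -0.1875) with r² = 43.1640625.
The farthest remaining point B is at distance² 24.4140625 ≤ 43.1640625.
r = √(43.1640625) ≈ 6.57.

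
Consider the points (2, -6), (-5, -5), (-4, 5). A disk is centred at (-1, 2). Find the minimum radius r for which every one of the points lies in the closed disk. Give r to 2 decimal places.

The required radius is the distance from (-1, 2) to the farthest point.
Squared distances: 73, 65, 18.
Maximum is 73, attained at (2, -6).
r = √73 ≈ 8.54.

8.54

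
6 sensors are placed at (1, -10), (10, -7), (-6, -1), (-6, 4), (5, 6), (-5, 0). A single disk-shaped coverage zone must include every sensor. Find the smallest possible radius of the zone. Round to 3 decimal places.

By Welzl's lemma the MEC is supported by two points (diametrically opposite) or three points (on a circumcircle).
The farthest pair is (10, -7)–(-6, 4) with squared distance 377. The circle on this segment as diameter has centre (2, -1.5) and r² = 377/4 = 94.25.
Check (1, -10): distance² to centre = 73.25 ≤ 94.25, so it lies inside.
All remaining points lie in this disk, and no smaller disk contains both endpoints, so this is the minimum enclosing circle.
r = √(94.25) ≈ 9.708.

9.708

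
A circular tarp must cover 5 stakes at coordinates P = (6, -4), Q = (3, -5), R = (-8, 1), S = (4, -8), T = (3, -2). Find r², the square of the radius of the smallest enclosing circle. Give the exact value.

27625/484

The minimum enclosing circle is determined by three boundary points: P, R, S.
Their circumcentre is (-16/11, -61/22) with r² = 27625/484.
The farthest remaining point Q is at distance² 12005/484 ≤ 27625/484.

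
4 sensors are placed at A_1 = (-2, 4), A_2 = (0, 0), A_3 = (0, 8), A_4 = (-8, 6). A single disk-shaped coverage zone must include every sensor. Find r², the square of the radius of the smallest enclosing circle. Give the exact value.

26.5625

The minimum enclosing circle of a finite set is fixed by two of the points (as a diameter) or three (as a circumcircle).
The minimum enclosing circle is determined by three boundary points: A_2, A_3, A_4.
Their circumcentre is (-3.25, 4) with r² = 26.5625.
The farthest remaining point A_1 is at distance² 1.5625 ≤ 26.5625.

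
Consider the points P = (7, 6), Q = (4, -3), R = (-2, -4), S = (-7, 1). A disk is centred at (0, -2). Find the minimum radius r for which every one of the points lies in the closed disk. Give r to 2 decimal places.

The required radius is the distance from (0, -2) to the farthest point.
Squared distances: 113, 17, 8, 58.
Maximum is 113, attained at P.
r = √113 ≈ 10.63.

10.63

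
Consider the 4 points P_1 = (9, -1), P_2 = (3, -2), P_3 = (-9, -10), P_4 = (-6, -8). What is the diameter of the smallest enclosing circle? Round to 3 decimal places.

20.125

A smallest enclosing disk is always determined by at most three of the input points on its boundary.
The farthest pair is P_1–P_3 with squared distance 405. The circle on this segment as diameter has centre (0, -5.5) and r² = 405/4 = 101.25.
Check P_2: distance² to centre = 21.25 ≤ 101.25, so it lies inside.
All remaining points lie in this disk, and no smaller disk contains both endpoints, so this is the minimum enclosing circle.
Diameter = 2r = 2√(101.25) ≈ 20.125.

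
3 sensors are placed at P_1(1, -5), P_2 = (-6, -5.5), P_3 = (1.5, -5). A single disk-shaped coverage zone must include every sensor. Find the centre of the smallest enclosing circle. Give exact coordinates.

Side lengths²: P_1P_2² = 49.25, P_1P_3² = 0.25, P_2P_3² = 56.5.
Since P_2P_3² = 56.5 ≥ 49.25 + 0.25 = 49.5, the angle opposite P_2P_3 is not acute, so the smallest enclosing circle has P_2P_3 as diameter.
Centre = midpoint of P_2P_3 = (-2.25, -5.25), r² = 56.5/4 = 14.125.
Centre = (-2.25, -5.25).

(-2.25, -5.25)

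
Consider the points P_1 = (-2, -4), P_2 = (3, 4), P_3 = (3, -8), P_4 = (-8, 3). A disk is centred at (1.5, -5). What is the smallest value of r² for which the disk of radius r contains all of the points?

154.25

The required radius is the distance from (1.5, -5) to the farthest point.
Squared distances: 13.25, 83.25, 11.25, 154.25.
Maximum is 154.25, attained at P_4.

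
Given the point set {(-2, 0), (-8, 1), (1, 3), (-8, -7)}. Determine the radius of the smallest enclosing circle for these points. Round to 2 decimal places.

6.73

A smallest enclosing disk is always determined by at most three of the input points on its boundary.
The farthest pair is (1, 3)–(-8, -7) with squared distance 181. The circle on this segment as diameter has centre (-3.5, -2) and r² = 181/4 = 45.25.
Check (-2, 0): distance² to centre = 6.25 ≤ 45.25, so it lies inside.
All remaining points lie in this disk, and no smaller disk contains both endpoints, so this is the minimum enclosing circle.
r = √(45.25) ≈ 6.73.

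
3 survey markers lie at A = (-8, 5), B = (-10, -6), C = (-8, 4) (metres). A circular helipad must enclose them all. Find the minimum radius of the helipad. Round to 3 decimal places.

5.590

Side lengths²: AB² = 125, AC² = 1, BC² = 104.
Since AB² = 125 ≥ 104 + 1 = 105, the angle opposite AB is not acute, so the smallest enclosing circle has AB as diameter.
Centre = midpoint of AB = (-9, -0.5), r² = 125/4 = 31.25.
r = √(31.25) ≈ 5.590.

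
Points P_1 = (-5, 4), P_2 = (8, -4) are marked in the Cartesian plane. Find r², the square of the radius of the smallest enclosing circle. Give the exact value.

The smallest circle enclosing two points has them as diameter endpoints.
Centre = midpoint = (1.5, 0); r² = |P_1P_2|²/4 = 233/4 = 58.25.

58.25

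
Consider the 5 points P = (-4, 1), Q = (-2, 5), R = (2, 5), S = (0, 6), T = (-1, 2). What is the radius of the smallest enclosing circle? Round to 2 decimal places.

3.61

A smallest enclosing disk is always determined by at most three of the input points on its boundary.
The farthest pair is P–R with squared distance 52. The circle on this segment as diameter has centre (-1, 3) and r² = 52/4 = 13.
Check Q: distance² to centre = 5 ≤ 13, so it lies inside.
All remaining points lie in this disk, and no smaller disk contains both endpoints, so this is the minimum enclosing circle.
r = √13 ≈ 3.61.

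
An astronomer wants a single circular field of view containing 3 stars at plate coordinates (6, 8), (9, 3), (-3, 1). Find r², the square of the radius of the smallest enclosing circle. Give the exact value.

Call the three points A, B, C in the order given.
Side lengths²: AB² = 34, AC² = 130, BC² = 148.
Since BC² = 148 < 130 + 34 = 164, the triangle is acute, so the smallest enclosing circle is the circumcircle.
Circumcentre = (95/33, 30/11), r² = 40885/1089.

40885/1089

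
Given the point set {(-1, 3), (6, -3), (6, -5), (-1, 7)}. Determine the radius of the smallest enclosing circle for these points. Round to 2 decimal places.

6.95

The minimum enclosing circle of a finite set is fixed by two of the points (as a diameter) or three (as a circumcircle).
The farthest pair is (6, -5)–(-1, 7) with squared distance 193. The circle on this segment as diameter has centre (2.5, 1) and r² = 193/4 = 48.25.
Check (-1, 3): distance² to centre = 16.25 ≤ 48.25, so it lies inside.
All remaining points lie in this disk, and no smaller disk contains both endpoints, so this is the minimum enclosing circle.
r = √(48.25) ≈ 6.95.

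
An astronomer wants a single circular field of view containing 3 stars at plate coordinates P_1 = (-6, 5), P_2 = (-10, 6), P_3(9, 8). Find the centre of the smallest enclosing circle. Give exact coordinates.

Side lengths²: P_1P_2² = 17, P_1P_3² = 234, P_2P_3² = 365.
Since P_2P_3² = 365 ≥ 234 + 17 = 251, the angle opposite P_2P_3 is not acute, so the smallest enclosing circle has P_2P_3 as diameter.
Centre = midpoint of P_2P_3 = (-0.5, 7), r² = 365/4 = 91.25.
Centre = (-0.5, 7).

(-0.5, 7)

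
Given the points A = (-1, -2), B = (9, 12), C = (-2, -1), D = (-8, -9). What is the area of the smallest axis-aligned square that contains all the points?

441

The bounding box has width 17 and height 21.
An axis-aligned square enclosing the set must have side ≥ max(width, height).
So the minimum side is max(17, 21) = 21.
Area = 21² = 441.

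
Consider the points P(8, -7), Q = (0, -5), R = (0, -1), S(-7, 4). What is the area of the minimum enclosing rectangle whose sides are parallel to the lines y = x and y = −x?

78

In coordinates u = x + y, v = x − y the rectangle is axis-aligned; the map (x,y)→(u,v) scales areas by 2.
u-values: 1, -5, -1, -3; range = 1 − (-5) = 6.
v-values: 15, 5, 1, -11; range = 15 − (-11) = 26.
Area = (6 × 26) / 2 = 78.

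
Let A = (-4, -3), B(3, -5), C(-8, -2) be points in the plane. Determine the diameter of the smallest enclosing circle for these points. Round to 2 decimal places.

Side lengths²: AB² = 53, AC² = 17, BC² = 130.
Since BC² = 130 ≥ 53 + 17 = 70, the angle opposite BC is not acute, so the smallest enclosing circle has BC as diameter.
Centre = midpoint of BC = (-2.5, -3.5), r² = 130/4 = 32.5.
Diameter = 2r = 2√(32.5) ≈ 11.40.

11.40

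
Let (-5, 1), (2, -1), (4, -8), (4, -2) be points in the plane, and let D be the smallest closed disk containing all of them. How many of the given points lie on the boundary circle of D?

2

The farthest pair is (-5, 1)–(4, -8) with squared distance 162. The circle on this segment as diameter has centre (-0.5, -3.5) and r² = 162/4 = 40.5.
Check (2, -1): distance² to centre = 12.5 ≤ 40.5, so it lies inside.
All remaining points lie in this disk, and no smaller disk contains both endpoints, so this is the minimum enclosing circle.
The points at distance exactly r from the centre are (-5, 1), (4, -8) — 2 points.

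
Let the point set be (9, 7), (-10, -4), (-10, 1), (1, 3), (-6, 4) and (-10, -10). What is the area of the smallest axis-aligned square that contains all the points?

361

The bounding box has width 19 and height 17.
An axis-aligned square enclosing the set must have side ≥ max(width, height).
So the minimum side is max(19, 17) = 19.
Area = 19² = 361.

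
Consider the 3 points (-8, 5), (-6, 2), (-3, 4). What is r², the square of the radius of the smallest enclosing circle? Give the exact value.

6.5

Call the three points A, B, C in the order given.
Side lengths²: AB² = 13, AC² = 26, BC² = 13.
Since AC² = 26 ≥ 13 + 13 = 26, the angle opposite AC is not acute, so the smallest enclosing circle has AC as diameter.
Centre = midpoint of AC = (-5.5, 4.5), r² = 26/4 = 6.5.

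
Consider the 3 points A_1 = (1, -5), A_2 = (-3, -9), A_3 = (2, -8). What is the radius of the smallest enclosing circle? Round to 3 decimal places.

Side lengths²: A_1A_2² = 32, A_1A_3² = 10, A_2A_3² = 26.
Since A_1A_2² = 32 < 26 + 10 = 36, the triangle is acute, so the smallest enclosing circle is the circumcircle.
Circumcentre = (-0.75, -7.25), r² = 8.125.
r = √(8.125) ≈ 2.850.

2.850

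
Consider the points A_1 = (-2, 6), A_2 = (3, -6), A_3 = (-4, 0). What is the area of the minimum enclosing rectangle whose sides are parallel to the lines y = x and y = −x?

68

In coordinates u = x + y, v = x − y the rectangle is axis-aligned; the map (x,y)→(u,v) scales areas by 2.
u-values: 4, -3, -4; range = 4 − (-4) = 8.
v-values: -8, 9, -4; range = 9 − (-8) = 17.
Area = (8 × 17) / 2 = 68.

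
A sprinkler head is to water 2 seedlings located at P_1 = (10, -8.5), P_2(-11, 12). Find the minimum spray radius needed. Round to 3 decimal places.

The smallest circle enclosing two points has them as diameter endpoints.
Centre = midpoint = (-0.5, 1.75); r² = |P_1P_2|²/4 = 861.25/4 = 215.3125.
r = √(215.3125) ≈ 14.674.

14.674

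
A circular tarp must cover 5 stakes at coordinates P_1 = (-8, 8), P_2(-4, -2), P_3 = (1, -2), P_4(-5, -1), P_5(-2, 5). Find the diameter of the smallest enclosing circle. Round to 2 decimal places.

13.45

By Welzl's lemma the MEC is supported by two points (diametrically opposite) or three points (on a circumcircle).
The farthest pair is P_1–P_3 with squared distance 181. The circle on this segment as diameter has centre (-3.5, 3) and r² = 181/4 = 45.25.
Check P_2: distance² to centre = 25.25 ≤ 45.25, so it lies inside.
All remaining points lie in this disk, and no smaller disk contains both endpoints, so this is the minimum enclosing circle.
Diameter = 2r = 2√(45.25) ≈ 13.45.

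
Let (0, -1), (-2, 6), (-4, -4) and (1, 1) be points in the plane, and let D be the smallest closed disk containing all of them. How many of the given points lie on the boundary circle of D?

2

By Welzl's lemma the MEC is supported by two points (diametrically opposite) or three points (on a circumcircle).
The farthest pair is (-2, 6)–(-4, -4) with squared distance 104. The circle on this segment as diameter has centre (-3, 1) and r² = 104/4 = 26.
Check (0, -1): distance² to centre = 13 ≤ 26, so it lies inside.
All remaining points lie in this disk, and no smaller disk contains both endpoints, so this is the minimum enclosing circle.
The points at distance exactly r from the centre are (-2, 6), (-4, -4) — 2 points.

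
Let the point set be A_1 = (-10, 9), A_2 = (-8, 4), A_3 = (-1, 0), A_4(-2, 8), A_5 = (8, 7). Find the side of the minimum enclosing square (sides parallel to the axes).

18

The bounding box has width 18 and height 9.
An axis-aligned square enclosing the set must have side ≥ max(width, height).
So the minimum side is max(18, 9) = 18.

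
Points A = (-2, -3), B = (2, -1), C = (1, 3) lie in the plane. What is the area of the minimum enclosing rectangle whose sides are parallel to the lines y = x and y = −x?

In coordinates u = x + y, v = x − y the rectangle is axis-aligned; the map (x,y)→(u,v) scales areas by 2.
u-values: -5, 1, 4; range = 4 − (-5) = 9.
v-values: 1, 3, -2; range = 3 − (-2) = 5.
Area = (9 × 5) / 2 = 22.5.

22.5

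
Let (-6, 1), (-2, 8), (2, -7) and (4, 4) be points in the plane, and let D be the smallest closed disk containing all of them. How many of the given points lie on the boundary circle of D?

A smallest enclosing disk is always determined by at most three of the input points on its boundary.
The farthest pair is (-2, 8)–(2, -7) with squared distance 241. The circle on this segment as diameter has centre (0, 0.5) and r² = 241/4 = 60.25.
Check (-6, 1): distance² to centre = 36.25 ≤ 60.25, so it lies inside.
All remaining points lie in this disk, and no smaller disk contains both endpoints, so this is the minimum enclosing circle.
The points at distance exactly r from the centre are (-2, 8), (2, -7) — 2 points.

2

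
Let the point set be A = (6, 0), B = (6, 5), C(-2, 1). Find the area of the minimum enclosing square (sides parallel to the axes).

The bounding box has width 8 and height 5.
An axis-aligned square enclosing the set must have side ≥ max(width, height).
So the minimum side is max(8, 5) = 8.
Area = 8² = 64.

64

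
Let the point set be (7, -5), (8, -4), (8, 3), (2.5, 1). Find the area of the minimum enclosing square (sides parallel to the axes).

The bounding box has width 5.5 and height 8.
An axis-aligned square enclosing the set must have side ≥ max(width, height).
So the minimum side is max(5.5, 8) = 8.
Area = 8² = 64.

64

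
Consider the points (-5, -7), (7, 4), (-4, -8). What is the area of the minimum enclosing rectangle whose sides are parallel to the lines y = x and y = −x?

23

In coordinates u = x + y, v = x − y the rectangle is axis-aligned; the map (x,y)→(u,v) scales areas by 2.
u-values: -12, 11, -12; range = 11 − (-12) = 23.
v-values: 2, 3, 4; range = 4 − 2 = 2.
Area = (23 × 2) / 2 = 23.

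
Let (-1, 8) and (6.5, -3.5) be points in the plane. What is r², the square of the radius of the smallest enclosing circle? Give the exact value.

47.125

The smallest circle enclosing two points has them as diameter endpoints.
Centre = midpoint = (2.75, 2.25); r² = |(-1, 8)−(6.5, -3.5)|²/4 = 188.5/4 = 47.125.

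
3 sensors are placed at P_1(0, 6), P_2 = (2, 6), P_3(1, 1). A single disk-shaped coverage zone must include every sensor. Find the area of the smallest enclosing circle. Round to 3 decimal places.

21.237

Side lengths²: P_1P_2² = 4, P_1P_3² = 26, P_2P_3² = 26.
Since P_2P_3² = 26 < 26 + 4 = 30, the triangle is acute, so the smallest enclosing circle is the circumcircle.
Circumcentre = (1, 3.6), r² = 6.76.
Area = π·r² = π·6.76 ≈ 21.237.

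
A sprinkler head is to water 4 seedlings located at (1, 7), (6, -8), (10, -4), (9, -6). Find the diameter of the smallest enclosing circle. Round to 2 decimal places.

A smallest enclosing disk is always determined by at most three of the input points on its boundary.
The farthest pair is (1, 7)–(6, -8) with squared distance 250. The circle on this segment as diameter has centre (3.5, -0.5) and r² = 250/4 = 62.5.
Check (10, -4): distance² to centre = 54.5 ≤ 62.5, so it lies inside.
All remaining points lie in this disk, and no smaller disk contains both endpoints, so this is the minimum enclosing circle.
Diameter = 2r = 2√(62.5) ≈ 15.81.

15.81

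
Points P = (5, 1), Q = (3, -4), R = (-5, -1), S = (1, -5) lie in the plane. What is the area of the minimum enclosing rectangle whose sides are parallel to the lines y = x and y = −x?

66

In coordinates u = x + y, v = x − y the rectangle is axis-aligned; the map (x,y)→(u,v) scales areas by 2.
u-values: 6, -1, -6, -4; range = 6 − (-6) = 12.
v-values: 4, 7, -4, 6; range = 7 − (-4) = 11.
Area = (12 × 11) / 2 = 66.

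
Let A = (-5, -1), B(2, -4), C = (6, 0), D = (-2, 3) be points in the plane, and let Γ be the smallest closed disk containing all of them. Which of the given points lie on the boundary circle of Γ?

A, C

By Welzl's lemma the MEC is supported by two points (diametrically opposite) or three points (on a circumcircle).
The farthest pair is A–C with squared distance 122. The circle on this segment as diameter has centre (0.5, -0.5) and r² = 122/4 = 30.5.
Check B: distance² to centre = 14.5 ≤ 30.5, so it lies inside.
All remaining points lie in this disk, and no smaller disk contains both endpoints, so this is the minimum enclosing circle.
The points at distance exactly r from the centre are A, C — 2 points.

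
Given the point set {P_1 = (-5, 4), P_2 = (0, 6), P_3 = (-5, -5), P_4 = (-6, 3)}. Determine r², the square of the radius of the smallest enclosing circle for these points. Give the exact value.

By Welzl's lemma the MEC is supported by two points (diametrically opposite) or three points (on a circumcircle).
The farthest pair is P_2–P_3 with squared distance 146. The circle on this segment as diameter has centre (-2.5, 0.5) and r² = 146/4 = 36.5.
Check P_1: distance² to centre = 18.5 ≤ 36.5, so it lies inside.
All remaining points lie in this disk, and no smaller disk contains both endpoints, so this is the minimum enclosing circle.

36.5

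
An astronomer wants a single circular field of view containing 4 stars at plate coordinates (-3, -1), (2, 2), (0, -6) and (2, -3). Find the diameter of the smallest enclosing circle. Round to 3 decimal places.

8.246

By Welzl's lemma the MEC is supported by two points (diametrically opposite) or three points (on a circumcircle).
The farthest pair is (2, 2)–(0, -6) with squared distance 68. The circle on this segment as diameter has centre (1, -2) and r² = 68/4 = 17.
Check (-3, -1): distance² to centre = 17 ≤ 17, so it lies inside.
All remaining points lie in this disk, and no smaller disk contains both endpoints, so this is the minimum enclosing circle.
Diameter = 2r = 2√17 ≈ 8.246.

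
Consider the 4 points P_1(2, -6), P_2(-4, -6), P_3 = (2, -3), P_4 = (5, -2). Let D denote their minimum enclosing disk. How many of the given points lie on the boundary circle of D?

2

The minimum enclosing circle of a finite set is fixed by two of the points (as a diameter) or three (as a circumcircle).
The farthest pair is P_2–P_4 with squared distance 97. The circle on this segment as diameter has centre (0.5, -4) and r² = 97/4 = 24.25.
Check P_1: distance² to centre = 6.25 ≤ 24.25, so it lies inside.
All remaining points lie in this disk, and no smaller disk contains both endpoints, so this is the minimum enclosing circle.
The points at distance exactly r from the centre are P_2, P_4 — 2 points.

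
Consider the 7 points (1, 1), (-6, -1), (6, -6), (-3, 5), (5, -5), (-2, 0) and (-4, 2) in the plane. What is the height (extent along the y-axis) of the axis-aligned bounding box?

max y = 5, min y = -6, so height = 11.

11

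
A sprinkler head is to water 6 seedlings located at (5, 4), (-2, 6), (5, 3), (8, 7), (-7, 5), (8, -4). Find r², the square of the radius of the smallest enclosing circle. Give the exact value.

77.86

By Welzl's lemma the MEC is supported by two points (diametrically opposite) or three points (on a circumcircle).
The minimum enclosing circle is determined by three boundary points: (8, 7), (-7, 5), (8, -4).
Their circumcentre is (1.1, 1.5) with r² = 77.86.
The farthest remaining point (-2, 6) is at distance² 29.86 ≤ 77.86.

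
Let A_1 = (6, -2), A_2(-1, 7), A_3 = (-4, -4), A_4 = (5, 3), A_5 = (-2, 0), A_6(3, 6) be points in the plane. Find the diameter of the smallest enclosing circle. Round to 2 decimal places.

12.75

The minimum enclosing circle of a finite set is fixed by two of the points (as a diameter) or three (as a circumcircle).
The minimum enclosing circle is determined by three boundary points: A_1, A_2, A_3.
Their circumcentre is (0.25, 0.75) with r² = 40.625.
The farthest remaining point A_6 is at distance² 35.125 ≤ 40.625.
Diameter = 2r = 2√(40.625) ≈ 12.75.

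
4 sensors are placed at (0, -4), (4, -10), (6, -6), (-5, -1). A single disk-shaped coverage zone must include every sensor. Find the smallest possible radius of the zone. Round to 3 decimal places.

6.368

The minimum enclosing circle is determined by three boundary points: (4, -10), (6, -6), (-5, -1).
Their circumcentre is (-1/3, -16/3) with r² = 365/9.
The farthest remaining point (0, -4) is at distance² 17/9 ≤ 365/9.
r = √(365/9) ≈ 6.368.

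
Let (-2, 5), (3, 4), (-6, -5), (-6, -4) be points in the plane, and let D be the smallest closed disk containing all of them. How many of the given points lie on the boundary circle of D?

By Welzl's lemma the MEC is supported by two points (diametrically opposite) or three points (on a circumcircle).
The farthest pair is (3, 4)–(-6, -5) with squared distance 162. The circle on this segment as diameter has centre (-1.5, -0.5) and r² = 162/4 = 40.5.
Check (-2, 5): distance² to centre = 30.5 ≤ 40.5, so it lies inside.
All remaining points lie in this disk, and no smaller disk contains both endpoints, so this is the minimum enclosing circle.
The points at distance exactly r from the centre are (3, 4), (-6, -5) — 2 points.

2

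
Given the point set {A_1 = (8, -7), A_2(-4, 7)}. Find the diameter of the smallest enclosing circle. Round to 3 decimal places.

18.439

The smallest circle enclosing two points has them as diameter endpoints.
Centre = midpoint = (2, 0); r² = |A_1A_2|²/4 = 340/4 = 85.
Diameter = 2r = 2√85 ≈ 18.439.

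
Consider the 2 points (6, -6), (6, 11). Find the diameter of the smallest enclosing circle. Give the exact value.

17

The smallest circle enclosing two points has them as diameter endpoints.
Centre = midpoint = (6, 2.5); r² = |(6, -6)−(6, 11)|²/4 = 289/4 = 72.25.
Diameter = 2r = 2√(72.25) = 17.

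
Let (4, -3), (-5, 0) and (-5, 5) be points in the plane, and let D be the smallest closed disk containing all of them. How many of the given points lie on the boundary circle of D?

2

Call the three points A, B, C in the order given.
Side lengths²: AB² = 90, AC² = 145, BC² = 25.
Since AC² = 145 ≥ 90 + 25 = 115, the angle opposite AC is not acute, so the smallest enclosing circle has AC as diameter.
Centre = midpoint of AC = (-0.5, 1), r² = 145/4 = 36.25.
The points at distance exactly r from the centre are (4, -3), (-5, 5) — 2 points.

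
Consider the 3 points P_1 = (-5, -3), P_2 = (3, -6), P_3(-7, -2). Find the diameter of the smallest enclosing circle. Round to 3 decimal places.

Side lengths²: P_1P_2² = 73, P_1P_3² = 5, P_2P_3² = 116.
Since P_2P_3² = 116 ≥ 73 + 5 = 78, the angle opposite P_2P_3 is not acute, so the smallest enclosing circle has P_2P_3 as diameter.
Centre = midpoint of P_2P_3 = (-2, -4), r² = 116/4 = 29.
Diameter = 2r = 2√29 ≈ 10.770.

10.770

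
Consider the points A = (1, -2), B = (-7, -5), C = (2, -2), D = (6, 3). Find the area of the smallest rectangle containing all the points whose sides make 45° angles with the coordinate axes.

In coordinates u = x + y, v = x − y the rectangle is axis-aligned; the map (x,y)→(u,v) scales areas by 2.
u-values: -1, -12, 0, 9; range = 9 − (-12) = 21.
v-values: 3, -2, 4, 3; range = 4 − (-2) = 6.
Area = (21 × 6) / 2 = 63.

63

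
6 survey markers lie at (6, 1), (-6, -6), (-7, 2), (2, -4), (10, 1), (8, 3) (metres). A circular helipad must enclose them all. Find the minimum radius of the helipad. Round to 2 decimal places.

8.88

The minimum enclosing circle is determined by three boundary points: (-6, -6), (-7, 2), (10, 1).
Their circumcentre is (73/54, -55/54) with r² = 114985/1458.
The farthest remaining point (8, 3) is at distance² 87985/1458 ≤ 114985/1458.
r = √(114985/1458) ≈ 8.88.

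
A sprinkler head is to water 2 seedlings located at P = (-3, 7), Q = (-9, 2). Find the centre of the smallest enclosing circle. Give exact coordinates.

(-6, 4.5)

The smallest circle enclosing two points has them as diameter endpoints.
Centre = midpoint = (-6, 4.5); r² = |PQ|²/4 = 61/4 = 15.25.
Centre = (-6, 4.5).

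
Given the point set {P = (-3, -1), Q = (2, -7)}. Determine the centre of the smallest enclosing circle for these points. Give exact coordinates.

(-0.5, -4)

The smallest circle enclosing two points has them as diameter endpoints.
Centre = midpoint = (-0.5, -4); r² = |PQ|²/4 = 61/4 = 15.25.
Centre = (-0.5, -4).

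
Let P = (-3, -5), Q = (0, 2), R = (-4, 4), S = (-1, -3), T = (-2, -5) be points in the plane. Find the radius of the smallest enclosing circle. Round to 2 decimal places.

4.61

The farthest pair is R–T with squared distance 85. The circle on this segment as diameter has centre (-3, -0.5) and r² = 85/4 = 21.25.
Check P: distance² to centre = 20.25 ≤ 21.25, so it lies inside.
All remaining points lie in this disk, and no smaller disk contains both endpoints, so this is the minimum enclosing circle.
r = √(21.25) ≈ 4.61.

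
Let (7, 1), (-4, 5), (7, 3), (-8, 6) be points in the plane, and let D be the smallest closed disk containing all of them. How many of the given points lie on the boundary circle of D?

2

A smallest enclosing disk is always determined by at most three of the input points on its boundary.
The farthest pair is (7, 1)–(-8, 6) with squared distance 250. The circle on this segment as diameter has centre (-0.5, 3.5) and r² = 250/4 = 62.5.
Check (-4, 5): distance² to centre = 14.5 ≤ 62.5, so it lies inside.
All remaining points lie in this disk, and no smaller disk contains both endpoints, so this is the minimum enclosing circle.
The points at distance exactly r from the centre are (7, 1), (-8, 6) — 2 points.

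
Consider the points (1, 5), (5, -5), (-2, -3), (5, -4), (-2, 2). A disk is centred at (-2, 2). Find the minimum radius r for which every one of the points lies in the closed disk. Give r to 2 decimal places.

The required radius is the distance from (-2, 2) to the farthest point.
Squared distances: 18, 98, 25, 85, 0.
Maximum is 98, attained at (5, -5).
r = √98 ≈ 9.90.

9.90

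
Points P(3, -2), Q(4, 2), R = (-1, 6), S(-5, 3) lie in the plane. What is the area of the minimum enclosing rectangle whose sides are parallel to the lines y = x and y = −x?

In coordinates u = x + y, v = x − y the rectangle is axis-aligned; the map (x,y)→(u,v) scales areas by 2.
u-values: 1, 6, 5, -2; range = 6 − (-2) = 8.
v-values: 5, 2, -7, -8; range = 5 − (-8) = 13.
Area = (8 × 13) / 2 = 52.

52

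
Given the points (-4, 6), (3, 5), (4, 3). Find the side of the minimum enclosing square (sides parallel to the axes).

8

The bounding box has width 8 and height 3.
An axis-aligned square enclosing the set must have side ≥ max(width, height).
So the minimum side is max(8, 3) = 8.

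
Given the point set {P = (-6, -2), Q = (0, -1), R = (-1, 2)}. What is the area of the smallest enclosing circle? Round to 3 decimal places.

Side lengths²: PQ² = 37, PR² = 41, QR² = 10.
Since PR² = 41 < 37 + 10 = 47, the triangle is acute, so the smallest enclosing circle is the circumcircle.
Circumcentre = (-121/38, -15/38), r² = 7585/722.
Area = π·r² = π·7585/722 ≈ 33.004.

33.004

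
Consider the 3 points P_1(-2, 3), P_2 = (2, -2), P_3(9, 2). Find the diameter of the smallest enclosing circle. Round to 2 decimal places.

11.05

Side lengths²: P_1P_2² = 41, P_1P_3² = 122, P_2P_3² = 65.
Since P_1P_3² = 122 ≥ 65 + 41 = 106, the angle opposite P_1P_3 is not acute, so the smallest enclosing circle has P_1P_3 as diameter.
Centre = midpoint of P_1P_3 = (3.5, 2.5), r² = 122/4 = 30.5.
Diameter = 2r = 2√(30.5) ≈ 11.05.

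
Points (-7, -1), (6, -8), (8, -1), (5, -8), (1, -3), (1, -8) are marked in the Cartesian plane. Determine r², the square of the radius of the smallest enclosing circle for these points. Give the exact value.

By Welzl's lemma the MEC is supported by two points (diametrically opposite) or three points (on a circumcircle).
The minimum enclosing circle is determined by three boundary points: (-7, -1), (6, -8), (8, -1).
Their circumcentre is (0.5, -37/14) with r² = 5777/98.
The farthest remaining point (5, -8) is at distance² 4797/98 ≤ 5777/98.

5777/98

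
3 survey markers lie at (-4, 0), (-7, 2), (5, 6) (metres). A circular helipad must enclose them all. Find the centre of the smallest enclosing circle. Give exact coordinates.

(-1, 4)

Call the three points A, B, C in the order given.
Side lengths²: AB² = 13, AC² = 117, BC² = 160.
Since BC² = 160 ≥ 117 + 13 = 130, the angle opposite BC is not acute, so the smallest enclosing circle has BC as diameter.
Centre = midpoint of BC = (-1, 4), r² = 160/4 = 40.
Centre = (-1, 4).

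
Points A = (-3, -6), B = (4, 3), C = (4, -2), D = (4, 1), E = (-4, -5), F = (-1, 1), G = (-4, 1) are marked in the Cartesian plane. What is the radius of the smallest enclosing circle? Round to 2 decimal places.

5.70

A smallest enclosing disk is always determined by at most three of the input points on its boundary.
The farthest pair is A–B with squared distance 130. The circle on this segment as diameter has centre (0.5, -1.5) and r² = 130/4 = 32.5.
Check C: distance² to centre = 12.5 ≤ 32.5, so it lies inside.
All remaining points lie in this disk, and no smaller disk contains both endpoints, so this is the minimum enclosing circle.
r = √(32.5) ≈ 5.70.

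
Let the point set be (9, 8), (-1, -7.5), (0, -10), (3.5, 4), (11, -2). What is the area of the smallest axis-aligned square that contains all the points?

324

The bounding box has width 12 and height 18.
An axis-aligned square enclosing the set must have side ≥ max(width, height).
So the minimum side is max(12, 18) = 18.
Area = 18² = 324.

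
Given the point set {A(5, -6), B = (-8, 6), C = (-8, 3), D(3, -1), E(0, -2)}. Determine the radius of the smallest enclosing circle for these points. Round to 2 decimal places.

The farthest pair is A–B with squared distance 313. The circle on this segment as diameter has centre (-1.5, 0) and r² = 313/4 = 78.25.
Check C: distance² to centre = 51.25 ≤ 78.25, so it lies inside.
All remaining points lie in this disk, and no smaller disk contains both endpoints, so this is the minimum enclosing circle.
r = √(78.25) ≈ 8.85.

8.85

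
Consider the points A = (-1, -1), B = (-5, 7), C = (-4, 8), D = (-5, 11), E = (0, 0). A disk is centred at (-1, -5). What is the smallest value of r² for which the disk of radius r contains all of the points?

The required radius is the distance from (-1, -5) to the farthest point.
Squared distances: 16, 160, 178, 272, 26.
Maximum is 272, attained at D.

272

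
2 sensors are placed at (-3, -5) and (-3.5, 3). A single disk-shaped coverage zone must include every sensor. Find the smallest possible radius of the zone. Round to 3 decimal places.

4.008

The smallest circle enclosing two points has them as diameter endpoints.
Centre = midpoint = (-3.25, -1); r² = |(-3, -5)−(-3.5, 3)|²/4 = 64.25/4 = 16.0625.
r = √(16.0625) ≈ 4.008.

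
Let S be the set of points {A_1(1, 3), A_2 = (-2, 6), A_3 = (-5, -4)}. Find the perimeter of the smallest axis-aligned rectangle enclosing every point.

32

Width = max x − min x = 1 − (-5) = 6.
Height = max y − min y = 6 − (-4) = 10.
Perimeter = 2(6 + 10) = 32.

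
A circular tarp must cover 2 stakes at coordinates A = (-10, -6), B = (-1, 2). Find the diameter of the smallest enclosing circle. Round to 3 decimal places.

12.042

The smallest circle enclosing two points has them as diameter endpoints.
Centre = midpoint = (-5.5, -2); r² = |AB|²/4 = 145/4 = 36.25.
Diameter = 2r = 2√(36.25) ≈ 12.042.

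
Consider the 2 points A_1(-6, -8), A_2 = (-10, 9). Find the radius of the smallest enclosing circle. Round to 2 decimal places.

The smallest circle enclosing two points has them as diameter endpoints.
Centre = midpoint = (-8, 0.5); r² = |A_1A_2|²/4 = 305/4 = 76.25.
r = √(76.25) ≈ 8.73.

8.73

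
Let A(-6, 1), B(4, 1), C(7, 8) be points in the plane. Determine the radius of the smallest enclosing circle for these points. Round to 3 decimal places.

7.382

Side lengths²: AB² = 100, AC² = 218, BC² = 58.
Since AC² = 218 ≥ 100 + 58 = 158, the angle opposite AC is not acute, so the smallest enclosing circle has AC as diameter.
Centre = midpoint of AC = (0.5, 4.5), r² = 218/4 = 54.5.
r = √(54.5) ≈ 7.382.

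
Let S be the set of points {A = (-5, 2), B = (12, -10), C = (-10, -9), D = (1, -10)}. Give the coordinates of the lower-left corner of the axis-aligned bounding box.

(-10, -10)

x-range [-10, 12], y-range [-10, 2].
The lower-left corner is (-10, -10).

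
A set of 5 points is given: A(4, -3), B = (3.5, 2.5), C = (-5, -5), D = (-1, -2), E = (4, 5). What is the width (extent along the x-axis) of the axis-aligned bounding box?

9

max x = 4, min x = -5, so width = 9.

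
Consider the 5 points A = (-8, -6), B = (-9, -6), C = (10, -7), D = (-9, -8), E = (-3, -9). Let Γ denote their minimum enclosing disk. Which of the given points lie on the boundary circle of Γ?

By Welzl's lemma the MEC is supported by two points (diametrically opposite) or three points (on a circumcircle).
The minimum enclosing circle is determined by three boundary points: B, C, D.
Their circumcentre is (9/19, -7) with r² = 32761/361.
The farthest remaining point A is at distance² 26282/361 ≤ 32761/361.
The points at distance exactly r from the centre are B, C, D — 3 points.

B, C, D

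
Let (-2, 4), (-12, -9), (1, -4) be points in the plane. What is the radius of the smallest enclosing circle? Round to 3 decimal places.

8.201

Call the three points A, B, C in the order given.
Side lengths²: AB² = 269, AC² = 73, BC² = 194.
Since AB² = 269 ≥ 194 + 73 = 267, the angle opposite AB is not acute, so the smallest enclosing circle has AB as diameter.
Centre = midpoint of AB = (-7, -2.5), r² = 269/4 = 67.25.
r = √(67.25) ≈ 8.201.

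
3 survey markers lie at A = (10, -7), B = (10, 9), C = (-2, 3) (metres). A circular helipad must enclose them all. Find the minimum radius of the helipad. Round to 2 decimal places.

8.73

Side lengths²: AB² = 256, AC² = 244, BC² = 180.
Since AB² = 256 < 244 + 180 = 424, the triangle is acute, so the smallest enclosing circle is the circumcircle.
Circumcentre = (6.5, 1), r² = 76.25.
r = √(76.25) ≈ 8.73.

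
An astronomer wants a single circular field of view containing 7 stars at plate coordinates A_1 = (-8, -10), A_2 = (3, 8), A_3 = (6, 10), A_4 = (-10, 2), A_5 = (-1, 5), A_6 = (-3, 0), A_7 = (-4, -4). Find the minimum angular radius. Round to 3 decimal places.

12.207

The minimum enclosing circle of a finite set is fixed by two of the points (as a diameter) or three (as a circumcircle).
The farthest pair is A_1–A_3 with squared distance 596. The circle on this segment as diameter has centre (-1, 0) and r² = 596/4 = 149.
Check A_2: distance² to centre = 80 ≤ 149, so it lies inside.
All remaining points lie in this disk, and no smaller disk contains both endpoints, so this is the minimum enclosing circle.
r = √149 ≈ 12.207.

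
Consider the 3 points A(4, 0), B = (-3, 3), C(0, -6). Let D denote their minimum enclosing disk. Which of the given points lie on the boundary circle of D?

Side lengths²: AB² = 58, AC² = 52, BC² = 90.
Since BC² = 90 < 58 + 52 = 110, the triangle is acute, so the smallest enclosing circle is the circumcircle.
Circumcentre = (-2/3, -11/9), r² = 1885/81.
The points at distance exactly r from the centre are A, B, C — 3 points.

A, B, C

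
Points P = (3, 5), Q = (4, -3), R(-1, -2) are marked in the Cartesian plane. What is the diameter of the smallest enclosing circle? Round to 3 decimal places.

Side lengths²: PQ² = 65, PR² = 65, QR² = 26.
Since PR² = 65 < 65 + 26 = 91, the triangle is acute, so the smallest enclosing circle is the circumcircle.
Circumcentre = (13/6, 5/6), r² = 325/18.
Diameter = 2r = 2√(325/18) ≈ 8.498.

8.498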